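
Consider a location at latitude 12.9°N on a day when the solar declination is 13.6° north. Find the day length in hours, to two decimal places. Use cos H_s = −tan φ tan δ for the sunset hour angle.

cos H_s = −tan(12.9°) · tan(13.6°) = -0.0554, so H_s = arccos(-0.0554) = 93.18°.
Day length = 2 H_s / 15° h⁻¹ = 186.36° / 15 = 12.424 h.

12.42 hours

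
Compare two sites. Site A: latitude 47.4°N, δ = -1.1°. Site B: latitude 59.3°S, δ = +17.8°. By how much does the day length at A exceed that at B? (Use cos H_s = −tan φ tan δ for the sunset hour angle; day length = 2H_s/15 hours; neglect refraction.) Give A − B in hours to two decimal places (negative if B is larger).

+4.20 h

A: H_s = arccos(−tan 47.4° · tan -1.1°) = 88.80°, so 2H_s/15 = 11.8400 h.
B: H_s = arccos(−tan -59.3° · tan 17.8°) = 57.27°, so 2H_s/15 = 7.6360 h.
A − B = 11.8400 − 7.6360 = 4.2040 h.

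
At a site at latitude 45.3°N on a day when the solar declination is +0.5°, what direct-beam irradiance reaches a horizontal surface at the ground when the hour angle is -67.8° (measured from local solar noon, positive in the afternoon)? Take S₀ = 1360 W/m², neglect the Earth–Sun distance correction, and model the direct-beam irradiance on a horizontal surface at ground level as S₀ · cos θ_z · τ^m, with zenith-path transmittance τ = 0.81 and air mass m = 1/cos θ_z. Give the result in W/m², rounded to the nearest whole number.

cos θ_z = sin φ sin δ + cos φ cos δ cos H = (0.7108)(0.0087) + (0.7034)(1.0000)(0.3778) = 0.2719.
Air mass m = 1/cos θ_z = 1/0.2719 = 3.678; τ^m = 0.81^3.678 = 0.4607.
Surface direct beam = 1360 × 0.2719 × 0.4607 = 170.36 W/m².

170 W/m²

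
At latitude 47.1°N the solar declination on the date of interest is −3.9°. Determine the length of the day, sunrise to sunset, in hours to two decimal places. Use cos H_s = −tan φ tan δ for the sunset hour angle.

11.44 hours

−tan φ tan δ = −(1.0761)(-0.0682) = 0.0734; H_s = arccos(0.0734) = 85.79°.
Day length = 2 H_s / 15° h⁻¹ = 171.58° / 15 = 11.439 h.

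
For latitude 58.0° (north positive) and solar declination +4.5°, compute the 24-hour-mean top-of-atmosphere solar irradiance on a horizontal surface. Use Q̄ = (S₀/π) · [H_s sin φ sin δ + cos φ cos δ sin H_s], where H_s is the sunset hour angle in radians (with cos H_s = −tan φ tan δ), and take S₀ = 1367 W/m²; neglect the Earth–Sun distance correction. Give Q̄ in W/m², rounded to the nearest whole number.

−tan φ tan δ = −(1.6003)(0.0787) = -0.1259; H_s = arccos(-0.1259) = 97.23°. In radians, H_s = 1.6970.
H_s sin φ sin δ = 1.6970 × 0.8480 × 0.0785 = 0.1130.
cos φ cos δ sin H_s = 0.5299 × 0.9969 × 0.9920 = 0.5240.
Q̄ = (1367/π) × (0.1130 + 0.5240) = 435.13 × 0.6370 = 277.18 W/m².

277 W/m²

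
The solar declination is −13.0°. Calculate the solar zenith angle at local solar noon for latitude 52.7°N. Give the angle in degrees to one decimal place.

At local solar noon the hour angle is zero, so the zenith angle is |φ − δ| = |52.7° − (-13.0°)| = 65.7°.

65.7°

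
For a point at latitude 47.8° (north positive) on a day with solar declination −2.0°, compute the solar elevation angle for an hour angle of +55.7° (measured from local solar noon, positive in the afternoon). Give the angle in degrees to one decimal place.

cos θ_z = sin(47.8°) sin(-2.0°) + cos(47.8°) cos(-2.0°) cos(55.70°) = -0.0259 + 0.3783 = 0.3524.
θ_z = arccos(0.3524) = 69.37°, so the elevation is 90° − 69.37° = 20.63°.

20.6°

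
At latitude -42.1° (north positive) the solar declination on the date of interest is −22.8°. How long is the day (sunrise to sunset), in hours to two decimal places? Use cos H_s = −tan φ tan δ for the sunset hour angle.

cos H_s = −tan(-42.1°) · tan(-22.8°) = -0.3798, so H_s = arccos(-0.3798) = 112.32°.
Day length = 2 H_s / 15° h⁻¹ = 224.64° / 15 = 14.976 h.

14.98 hours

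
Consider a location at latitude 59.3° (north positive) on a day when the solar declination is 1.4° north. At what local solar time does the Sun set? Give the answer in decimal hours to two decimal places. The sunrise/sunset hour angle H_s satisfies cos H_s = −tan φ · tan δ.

−tan φ tan δ = −(1.6842)(0.0244) = -0.0411; H_s = arccos(-0.0411) = 92.36°.
Sunset is at 12 + H_s/15 = 12 + 6.157 = 18.157 h local solar time.

18.16 h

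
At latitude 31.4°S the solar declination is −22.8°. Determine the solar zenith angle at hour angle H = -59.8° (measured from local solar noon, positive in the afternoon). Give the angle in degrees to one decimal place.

53.3°

cos θ_z = sin(-31.4°) sin(-22.8°) + cos(-31.4°) cos(-22.8°) cos(-59.80°) = 0.2019 + 0.3958 = 0.5977.
θ_z = arccos(0.5977) = 53.29°.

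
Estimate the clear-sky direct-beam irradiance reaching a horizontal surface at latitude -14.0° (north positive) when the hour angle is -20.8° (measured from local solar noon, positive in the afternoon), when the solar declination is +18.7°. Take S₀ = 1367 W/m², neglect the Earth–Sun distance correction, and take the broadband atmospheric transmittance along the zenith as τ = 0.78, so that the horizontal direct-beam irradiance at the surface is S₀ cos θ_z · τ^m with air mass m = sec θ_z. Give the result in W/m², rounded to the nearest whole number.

778 W/m²

cos θ_z = sin(-14.0°) sin(18.7°) + cos(-14.0°) cos(18.7°) cos(-20.80°) = -0.0776 + 0.8592 = 0.7816.
Air mass m = 1/cos θ_z = 1/0.7816 = 1.279; τ^m = 0.78^1.279 = 0.7278.
Surface direct beam = 1367 × 0.7816 × 0.7278 = 777.62 W/m².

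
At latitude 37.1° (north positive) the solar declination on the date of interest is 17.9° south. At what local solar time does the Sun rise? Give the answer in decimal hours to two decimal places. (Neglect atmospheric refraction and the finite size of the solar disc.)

6.94 h

The sunset hour angle satisfies cos H_s = −tan φ tan δ = 0.2443, giving H_s = 75.86°.
Sunrise is at 12 − H_s/15 = 12 − 5.057 = 6.943 h local solar time.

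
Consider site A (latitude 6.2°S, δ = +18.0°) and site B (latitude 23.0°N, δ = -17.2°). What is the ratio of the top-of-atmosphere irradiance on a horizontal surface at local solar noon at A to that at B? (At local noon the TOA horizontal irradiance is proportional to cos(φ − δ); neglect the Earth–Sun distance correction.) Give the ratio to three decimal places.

1.194

A: cos θ_z = cos(-6.2° − (18.0°)) = 0.9121.
B: cos θ_z = cos(23.0° − (-17.2°)) = 0.7638.
Ratio A/B = 0.9121 / 0.7638 = 1.1942.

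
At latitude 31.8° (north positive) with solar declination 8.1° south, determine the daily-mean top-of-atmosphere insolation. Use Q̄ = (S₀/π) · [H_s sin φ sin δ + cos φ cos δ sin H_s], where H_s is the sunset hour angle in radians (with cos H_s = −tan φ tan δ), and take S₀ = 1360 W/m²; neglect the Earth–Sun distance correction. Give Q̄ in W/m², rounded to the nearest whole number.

cos H_s = −tan(31.8°) · tan(-8.1°) = 0.0882, so H_s = arccos(0.0882) = 84.94°. In radians, H_s = 1.4825.
H_s sin φ sin δ = 1.4825 × 0.5270 × -0.1409 = -0.1101.
cos φ cos δ sin H_s = 0.8499 × 0.9900 × 0.9961 = 0.8381.
Q̄ = (1360/π) × (-0.1101 + 0.8381) = 432.90 × 0.7280 = 315.15 W/m².

315 W/m²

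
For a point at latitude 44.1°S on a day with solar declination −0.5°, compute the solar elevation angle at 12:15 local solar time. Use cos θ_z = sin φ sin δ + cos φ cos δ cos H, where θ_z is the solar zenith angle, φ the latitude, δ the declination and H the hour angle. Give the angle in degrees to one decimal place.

Hour angle H = 15° × (12.25 − 12) = 3.75°.
cos θ_z = sin φ sin δ + cos φ cos δ cos H = (-0.6959)(-0.0087) + (0.7181)(1.0000)(0.9979) = 0.7226.
θ_z = arccos(0.7226) = 43.73°, so the elevation is 90° − 43.73° = 46.27°.

46.3°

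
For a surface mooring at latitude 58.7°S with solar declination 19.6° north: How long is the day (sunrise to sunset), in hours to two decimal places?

7.22 hours

The sunset hour angle satisfies cos H_s = −tan φ tan δ = 0.5857, giving H_s = 54.15°.
Day length = 2 H_s / 15° h⁻¹ = 108.30° / 15 = 7.220 h.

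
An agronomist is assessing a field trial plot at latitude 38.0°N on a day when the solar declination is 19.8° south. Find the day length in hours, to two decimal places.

9.82 hours

The sunset hour angle satisfies cos H_s = −tan φ tan δ = 0.2813, giving H_s = 73.66°.
Day length = 2 H_s / 15° h⁻¹ = 147.32° / 15 = 9.821 h.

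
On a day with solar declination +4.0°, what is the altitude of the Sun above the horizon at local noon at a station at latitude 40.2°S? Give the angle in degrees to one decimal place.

At local solar noon the hour angle is zero, so the elevation is 90° − |φ − δ| = 90° − |-40.2° − (4.0°)| = 90° − 44.2° = 45.8°.

45.8°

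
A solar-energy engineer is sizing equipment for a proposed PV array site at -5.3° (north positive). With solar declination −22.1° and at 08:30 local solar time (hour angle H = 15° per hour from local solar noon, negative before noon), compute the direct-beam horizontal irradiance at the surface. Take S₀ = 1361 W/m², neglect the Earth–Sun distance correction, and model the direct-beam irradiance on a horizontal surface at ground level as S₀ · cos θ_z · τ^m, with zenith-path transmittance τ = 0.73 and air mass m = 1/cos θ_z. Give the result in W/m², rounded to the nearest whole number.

Hour angle H = 15° × (8.5 − 12) = -52.50°.
With φ = -5.3°, δ = -22.1°, H = -52.50°: sin φ sin δ = 0.0348, cos φ cos δ cos H = 0.5616, so cos θ_z = 0.5964.
Air mass m = 1/cos θ_z = 1/0.5964 = 1.677; τ^m = 0.73^1.677 = 0.5899.
Surface direct beam = 1361 × 0.5964 × 0.5899 = 478.82 W/m².

479 W/m²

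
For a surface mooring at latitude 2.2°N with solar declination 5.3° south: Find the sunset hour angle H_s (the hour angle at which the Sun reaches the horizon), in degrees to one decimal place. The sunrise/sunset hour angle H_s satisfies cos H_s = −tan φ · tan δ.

89.8°

−tan φ tan δ = −(0.0384)(-0.0928) = 0.0036; H_s = arccos(0.0036) = 89.79°.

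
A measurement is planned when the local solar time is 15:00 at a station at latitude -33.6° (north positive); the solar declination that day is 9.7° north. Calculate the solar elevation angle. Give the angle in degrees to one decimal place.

Hour angle H = 15° × (15 − 12) = 45.00°.
With φ = -33.6°, δ = 9.7°, H = 45.00°: sin φ sin δ = -0.0932, cos φ cos δ cos H = 0.5805, so cos θ_z = 0.4873.
θ_z = arccos(0.4873) = 60.84°, so the elevation is 90° − 60.84° = 29.16°.

29.2°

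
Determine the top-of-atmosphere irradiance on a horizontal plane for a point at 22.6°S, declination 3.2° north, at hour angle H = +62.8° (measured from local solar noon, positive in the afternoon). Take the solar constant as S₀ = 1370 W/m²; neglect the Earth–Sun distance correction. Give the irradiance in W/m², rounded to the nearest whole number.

cos θ_z = sin φ sin δ + cos φ cos δ cos H = (-0.3843)(0.0558) + (0.9232)(0.9984)(0.4571) = 0.3999.
Top-of-atmosphere irradiance = S₀ cos θ_z = 1370 × 0.3999 = 547.86 W/m².

548 W/m²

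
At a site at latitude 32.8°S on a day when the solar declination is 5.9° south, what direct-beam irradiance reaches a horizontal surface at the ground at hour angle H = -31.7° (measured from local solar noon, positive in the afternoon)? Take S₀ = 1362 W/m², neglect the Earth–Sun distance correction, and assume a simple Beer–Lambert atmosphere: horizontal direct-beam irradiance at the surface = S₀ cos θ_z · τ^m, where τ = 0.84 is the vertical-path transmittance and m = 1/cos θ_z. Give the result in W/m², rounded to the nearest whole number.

cos θ_z = sin φ sin δ + cos φ cos δ cos H = (-0.5417)(-0.1028) + (0.8406)(0.9947)(0.8508) = 0.7671.
Air mass m = 1/cos θ_z = 1/0.7671 = 1.304; τ^m = 0.84^1.304 = 0.7966.
Surface direct beam = 1362 × 0.7671 × 0.7966 = 832.28 W/m².

832 W/m²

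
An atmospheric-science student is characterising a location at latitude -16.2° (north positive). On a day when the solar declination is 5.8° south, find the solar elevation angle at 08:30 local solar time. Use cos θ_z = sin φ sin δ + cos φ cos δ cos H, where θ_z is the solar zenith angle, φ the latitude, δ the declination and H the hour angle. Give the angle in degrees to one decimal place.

37.6°

Hour angle H = 15° × (8.5 − 12) = -52.50°.
cos θ_z = sin(-16.2°) sin(-5.8°) + cos(-16.2°) cos(-5.8°) cos(-52.50°) = 0.0282 + 0.5816 = 0.6098.
θ_z = arccos(0.6098) = 52.42°, so the elevation is 90° − 52.42° = 37.58°.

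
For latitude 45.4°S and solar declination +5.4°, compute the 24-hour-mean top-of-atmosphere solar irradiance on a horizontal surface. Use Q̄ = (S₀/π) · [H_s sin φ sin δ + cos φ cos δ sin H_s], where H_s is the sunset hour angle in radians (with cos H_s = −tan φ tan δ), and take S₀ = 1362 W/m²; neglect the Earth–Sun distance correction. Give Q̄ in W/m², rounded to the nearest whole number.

259 W/m²

−tan φ tan δ = −(-1.0141)(0.0945) = 0.0958; H_s = arccos(0.0958) = 84.50°. In radians, H_s = 1.4748.
H_s sin φ sin δ = 1.4748 × -0.7120 × 0.0941 = -0.0988.
cos φ cos δ sin H_s = 0.7022 × 0.9956 × 0.9954 = 0.6959.
Q̄ = (1362/π) × (-0.0988 + 0.6959) = 433.54 × 0.5971 = 258.87 W/m².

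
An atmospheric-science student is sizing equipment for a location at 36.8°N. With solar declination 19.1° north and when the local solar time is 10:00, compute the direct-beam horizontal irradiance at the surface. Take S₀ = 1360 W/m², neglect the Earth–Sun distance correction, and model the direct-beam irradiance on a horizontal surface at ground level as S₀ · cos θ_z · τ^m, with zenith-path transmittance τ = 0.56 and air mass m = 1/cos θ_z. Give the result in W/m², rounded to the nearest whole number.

586 W/m²

Hour angle H = 15° × (10 − 12) = -30.00°.
With φ = 36.8°, δ = 19.1°, H = -30.00°: sin φ sin δ = 0.1960, cos φ cos δ cos H = 0.6553, so cos θ_z = 0.8513.
Air mass m = 1/cos θ_z = 1/0.8513 = 1.175; τ^m = 0.56^1.175 = 0.5060.
Surface direct beam = 1360 × 0.8513 × 0.5060 = 585.83 W/m².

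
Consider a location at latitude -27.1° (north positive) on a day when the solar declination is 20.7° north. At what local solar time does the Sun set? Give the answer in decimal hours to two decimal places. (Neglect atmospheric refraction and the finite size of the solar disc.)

17.26 h

cos H_s = −tan(-27.1°) · tan(20.7°) = 0.1934, so H_s = arccos(0.1934) = 78.85°.
Sunset is at 12 + H_s/15 = 12 + 5.257 = 17.257 h local solar time.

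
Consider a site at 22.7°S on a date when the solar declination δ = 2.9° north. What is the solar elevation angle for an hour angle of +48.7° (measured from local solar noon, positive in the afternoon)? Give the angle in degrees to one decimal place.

36.1°

With φ = -22.7°, δ = 2.9°, H = 48.70°: sin φ sin δ = -0.0195, cos φ cos δ cos H = 0.6081, so cos θ_z = 0.5886.
θ_z = arccos(0.5886) = 53.94°, so the elevation is 90° − 53.94° = 36.06°.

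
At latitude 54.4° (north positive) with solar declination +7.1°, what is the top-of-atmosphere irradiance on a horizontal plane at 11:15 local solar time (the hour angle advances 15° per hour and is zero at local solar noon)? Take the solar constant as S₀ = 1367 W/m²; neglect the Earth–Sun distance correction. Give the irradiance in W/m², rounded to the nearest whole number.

Hour angle H = 15° × (11.25 − 12) = -11.25°.
cos θ_z = sin(54.4°) sin(7.1°) + cos(54.4°) cos(7.1°) cos(-11.25°) = 0.1005 + 0.5666 = 0.6671.
Top-of-atmosphere irradiance = S₀ cos θ_z = 1367 × 0.6671 = 911.93 W/m².

912 W/m²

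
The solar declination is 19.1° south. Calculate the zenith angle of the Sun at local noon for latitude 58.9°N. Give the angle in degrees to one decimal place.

78.0°

At local solar noon the hour angle is zero, so the zenith angle is |φ − δ| = |58.9° − (-19.1°)| = 78.0°.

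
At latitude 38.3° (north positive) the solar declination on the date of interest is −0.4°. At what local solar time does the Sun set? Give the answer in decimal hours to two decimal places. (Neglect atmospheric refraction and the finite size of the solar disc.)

17.98 h

The sunset hour angle satisfies cos H_s = −tan φ tan δ = 0.0055, giving H_s = 89.68°.
Sunset is at 12 + H_s/15 = 12 + 5.979 = 17.979 h local solar time.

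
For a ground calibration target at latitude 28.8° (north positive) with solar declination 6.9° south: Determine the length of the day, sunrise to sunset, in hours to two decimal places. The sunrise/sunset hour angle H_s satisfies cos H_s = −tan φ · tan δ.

cos H_s = −tan(28.8°) · tan(-6.9°) = 0.0665, so H_s = arccos(0.0665) = 86.19°.
Day length = 2 H_s / 15° h⁻¹ = 172.38° / 15 = 11.492 h.

11.49 hours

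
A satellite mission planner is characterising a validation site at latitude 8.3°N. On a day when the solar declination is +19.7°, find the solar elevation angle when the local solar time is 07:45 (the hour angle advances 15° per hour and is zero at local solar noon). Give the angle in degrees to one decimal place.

27.4°

Hour angle H = 15° × (7.75 − 12) = -63.75°.
cos θ_z = sin(8.3°) sin(19.7°) + cos(8.3°) cos(19.7°) cos(-63.75°) = 0.0487 + 0.4120 = 0.4607.
θ_z = arccos(0.4607) = 62.57°, so the elevation is 90° − 62.57° = 27.43°.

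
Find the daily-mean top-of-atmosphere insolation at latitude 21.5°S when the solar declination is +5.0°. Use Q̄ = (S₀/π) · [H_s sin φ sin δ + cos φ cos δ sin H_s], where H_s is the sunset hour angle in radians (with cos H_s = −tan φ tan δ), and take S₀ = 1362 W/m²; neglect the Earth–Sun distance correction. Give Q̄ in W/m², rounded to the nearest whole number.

380 W/m²

The sunset hour angle satisfies cos H_s = −tan φ tan δ = 0.0345, giving H_s = 88.02°. In radians, H_s = 1.5362.
H_s sin φ sin δ = 1.5362 × -0.3665 × 0.0872 = -0.0491.
cos φ cos δ sin H_s = 0.9304 × 0.9962 × 0.9994 = 0.9263.
Q̄ = (1362/π) × (-0.0491 + 0.9263) = 433.54 × 0.8772 = 380.30 W/m².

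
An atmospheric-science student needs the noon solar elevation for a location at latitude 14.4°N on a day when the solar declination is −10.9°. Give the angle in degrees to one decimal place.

64.7°

At local solar noon the hour angle is zero, so the elevation is 90° − |φ − δ| = 90° − |14.4° − (-10.9°)| = 90° − 25.3° = 64.7°.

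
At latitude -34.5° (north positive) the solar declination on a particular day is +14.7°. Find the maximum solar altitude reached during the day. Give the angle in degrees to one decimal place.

At local solar noon the hour angle is zero, so the elevation is 90° − |φ − δ| = 90° − |-34.5° − (14.7°)| = 90° − 49.2° = 40.8°.

40.8°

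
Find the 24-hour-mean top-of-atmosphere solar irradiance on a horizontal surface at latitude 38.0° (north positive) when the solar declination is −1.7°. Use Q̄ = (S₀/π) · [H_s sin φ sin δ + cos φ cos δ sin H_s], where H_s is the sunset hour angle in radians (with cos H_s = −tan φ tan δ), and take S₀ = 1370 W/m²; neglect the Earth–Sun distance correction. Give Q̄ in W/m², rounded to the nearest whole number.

331 W/m²

−tan φ tan δ = −(0.7813)(-0.0297) = 0.0232; H_s = arccos(0.0232) = 88.67°. In radians, H_s = 1.5476.
H_s sin φ sin δ = 1.5476 × 0.6157 × -0.0297 = -0.0283.
cos φ cos δ sin H_s = 0.7880 × 0.9996 × 0.9997 = 0.7874.
Q̄ = (1370/π) × (-0.0283 + 0.7874) = 436.08 × 0.7591 = 331.03 W/m².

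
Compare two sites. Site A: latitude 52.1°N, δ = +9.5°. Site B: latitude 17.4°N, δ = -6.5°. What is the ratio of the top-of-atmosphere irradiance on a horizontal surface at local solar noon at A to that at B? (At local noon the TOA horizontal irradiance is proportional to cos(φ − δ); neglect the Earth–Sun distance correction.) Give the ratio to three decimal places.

A: cos θ_z = cos(52.1° − (9.5°)) = 0.7361.
B: cos θ_z = cos(17.4° − (-6.5°)) = 0.9143.
Ratio A/B = 0.7361 / 0.9143 = 0.8051.

0.805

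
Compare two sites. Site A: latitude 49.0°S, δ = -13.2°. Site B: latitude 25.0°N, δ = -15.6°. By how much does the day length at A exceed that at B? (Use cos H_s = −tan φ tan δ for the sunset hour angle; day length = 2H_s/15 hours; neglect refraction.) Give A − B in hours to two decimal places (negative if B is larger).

+3.08 h

A: H_s = arccos(−tan -49.0° · tan -13.2°) = 105.65°, so 2H_s/15 = 14.0867 h.
B: H_s = arccos(−tan 25.0° · tan -15.6°) = 82.52°, so 2H_s/15 = 11.0027 h.
A − B = 14.0867 − 11.0027 = 3.0840 h.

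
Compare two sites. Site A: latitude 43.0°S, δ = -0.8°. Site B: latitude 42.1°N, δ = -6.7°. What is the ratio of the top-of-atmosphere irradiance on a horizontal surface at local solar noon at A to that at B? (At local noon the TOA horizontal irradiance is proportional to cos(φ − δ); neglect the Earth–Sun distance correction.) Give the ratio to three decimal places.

1.125

A: cos θ_z = cos(-43.0° − (-0.8°)) = 0.7408.
B: cos θ_z = cos(42.1° − (-6.7°)) = 0.6587.
Ratio A/B = 0.7408 / 0.6587 = 1.1246.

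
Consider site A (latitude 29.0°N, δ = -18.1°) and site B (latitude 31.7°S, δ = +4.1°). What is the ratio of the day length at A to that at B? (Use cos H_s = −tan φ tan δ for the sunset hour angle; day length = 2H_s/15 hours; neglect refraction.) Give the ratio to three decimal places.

0.910

A: H_s = arccos(−tan 29.0° · tan -18.1°) = 79.56°, so 2H_s/15 = 10.6080 h.
B: H_s = arccos(−tan -31.7° · tan 4.1°) = 87.46°, so 2H_s/15 = 11.6613 h.
Ratio A/B = 10.6080 / 11.6613 = 0.9097.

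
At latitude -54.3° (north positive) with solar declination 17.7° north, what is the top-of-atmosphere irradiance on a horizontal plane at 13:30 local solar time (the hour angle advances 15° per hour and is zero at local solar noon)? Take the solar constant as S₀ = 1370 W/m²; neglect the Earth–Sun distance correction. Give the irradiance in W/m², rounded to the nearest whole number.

Hour angle H = 15° × (13.5 − 12) = 22.50°.
With φ = -54.3°, δ = 17.7°, H = 22.50°: sin φ sin δ = -0.2469, cos φ cos δ cos H = 0.5136, so cos θ_z = 0.2667.
Top-of-atmosphere irradiance = S₀ cos θ_z = 1370 × 0.2667 = 365.38 W/m².

365 W/m²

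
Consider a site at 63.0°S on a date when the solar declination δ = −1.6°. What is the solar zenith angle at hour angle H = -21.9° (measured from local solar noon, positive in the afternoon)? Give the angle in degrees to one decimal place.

With φ = -63.0°, δ = -1.6°, H = -21.90°: sin φ sin δ = 0.0249, cos φ cos δ cos H = 0.4211, so cos θ_z = 0.4460.
θ_z = arccos(0.4460) = 63.51°.

63.5°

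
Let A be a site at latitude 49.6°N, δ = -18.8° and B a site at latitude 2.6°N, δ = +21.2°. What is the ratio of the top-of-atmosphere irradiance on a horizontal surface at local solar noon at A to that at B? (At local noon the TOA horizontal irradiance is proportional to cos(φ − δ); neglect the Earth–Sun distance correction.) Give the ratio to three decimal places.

A: cos θ_z = cos(49.6° − (-18.8°)) = 0.3681.
B: cos θ_z = cos(2.6° − (21.2°)) = 0.9478.
Ratio A/B = 0.3681 / 0.9478 = 0.3884.

0.388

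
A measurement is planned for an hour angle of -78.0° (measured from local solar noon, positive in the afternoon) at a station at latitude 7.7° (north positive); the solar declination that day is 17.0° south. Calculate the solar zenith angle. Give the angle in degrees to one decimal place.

80.9°

cos θ_z = sin φ sin δ + cos φ cos δ cos H = (0.1340)(-0.2924) + (0.9910)(0.9563)(0.2079) = 0.1578.
θ_z = arccos(0.1578) = 80.92°.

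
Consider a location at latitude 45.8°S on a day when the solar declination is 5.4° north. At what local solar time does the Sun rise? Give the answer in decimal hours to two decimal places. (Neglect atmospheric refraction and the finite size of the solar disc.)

−tan φ tan δ = −(-1.0283)(0.0945) = 0.0972; H_s = arccos(0.0972) = 84.42°.
Sunrise is at 12 − H_s/15 = 12 − 5.628 = 6.372 h local solar time.

6.37 h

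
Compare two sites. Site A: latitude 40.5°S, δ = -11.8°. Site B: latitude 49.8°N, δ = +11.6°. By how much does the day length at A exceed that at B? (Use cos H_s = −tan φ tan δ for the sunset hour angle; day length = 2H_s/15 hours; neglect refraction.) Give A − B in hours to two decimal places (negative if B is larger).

-0.50 h

A: H_s = arccos(−tan -40.5° · tan -11.8°) = 100.28°, so 2H_s/15 = 13.3707 h.
B: H_s = arccos(−tan 49.8° · tan 11.6°) = 104.06°, so 2H_s/15 = 13.8747 h.
A − B = 13.3707 − 13.8747 = -0.5040 h.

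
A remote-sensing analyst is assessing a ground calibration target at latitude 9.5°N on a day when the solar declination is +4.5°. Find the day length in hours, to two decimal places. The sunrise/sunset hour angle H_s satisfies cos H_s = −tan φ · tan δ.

12.10 hours

−tan φ tan δ = −(0.1673)(0.0787) = -0.0132; H_s = arccos(-0.0132) = 90.76°.
Day length = 2 H_s / 15° h⁻¹ = 181.52° / 15 = 12.101 h.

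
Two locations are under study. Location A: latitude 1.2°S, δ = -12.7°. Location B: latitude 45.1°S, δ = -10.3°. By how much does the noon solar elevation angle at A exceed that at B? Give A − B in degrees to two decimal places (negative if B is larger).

A: 90° − |-1.2 − (-12.7)| = 78.50°.
B: 90° − |-45.1 − (-10.3)| = 55.20°.
A − B = 78.50 − 55.20 = 23.30°.

+23.30°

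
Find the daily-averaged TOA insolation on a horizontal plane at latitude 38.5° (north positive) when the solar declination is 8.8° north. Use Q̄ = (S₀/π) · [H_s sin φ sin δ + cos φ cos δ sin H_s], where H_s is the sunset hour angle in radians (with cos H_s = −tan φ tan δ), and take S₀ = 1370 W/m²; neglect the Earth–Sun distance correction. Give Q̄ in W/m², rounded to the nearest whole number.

405 W/m²

The sunset hour angle satisfies cos H_s = −tan φ tan δ = -0.1231, giving H_s = 97.07°. In radians, H_s = 1.6942.
H_s sin φ sin δ = 1.6942 × 0.6225 × 0.1530 = 0.1614.
cos φ cos δ sin H_s = 0.7826 × 0.9882 × 0.9924 = 0.7675.
Q̄ = (1370/π) × (0.1614 + 0.7675) = 436.08 × 0.9289 = 405.07 W/m².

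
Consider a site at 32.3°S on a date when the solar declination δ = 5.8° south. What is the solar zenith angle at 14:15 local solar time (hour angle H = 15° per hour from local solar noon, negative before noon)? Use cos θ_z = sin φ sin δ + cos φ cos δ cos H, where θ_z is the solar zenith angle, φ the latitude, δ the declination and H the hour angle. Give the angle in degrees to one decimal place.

41.1°

Hour angle H = 15° × (14.25 − 12) = 33.75°.
cos θ_z = sin(-32.3°) sin(-5.8°) + cos(-32.3°) cos(-5.8°) cos(33.75°) = 0.0540 + 0.6992 = 0.7532.
θ_z = arccos(0.7532) = 41.13°.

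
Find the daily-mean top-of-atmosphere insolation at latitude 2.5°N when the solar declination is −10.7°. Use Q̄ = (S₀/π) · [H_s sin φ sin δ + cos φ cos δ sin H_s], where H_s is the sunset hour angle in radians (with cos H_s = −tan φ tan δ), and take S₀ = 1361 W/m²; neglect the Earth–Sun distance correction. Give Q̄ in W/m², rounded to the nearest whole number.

420 W/m²

The sunset hour angle satisfies cos H_s = −tan φ tan δ = 0.0082, giving H_s = 89.53°. In radians, H_s = 1.5626.
H_s sin φ sin δ = 1.5626 × 0.0436 × -0.1857 = -0.0127.
cos φ cos δ sin H_s = 0.9990 × 0.9826 × 1.0000 = 0.9816.
Q̄ = (1361/π) × (-0.0127 + 0.9816) = 433.22 × 0.9689 = 419.75 W/m².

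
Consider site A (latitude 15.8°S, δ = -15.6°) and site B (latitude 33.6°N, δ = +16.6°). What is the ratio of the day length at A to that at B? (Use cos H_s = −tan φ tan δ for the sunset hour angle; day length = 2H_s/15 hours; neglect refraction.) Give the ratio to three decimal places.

A: H_s = arccos(−tan -15.8° · tan -15.6°) = 94.53°, so 2H_s/15 = 12.6040 h.
B: H_s = arccos(−tan 33.6° · tan 16.6°) = 101.42°, so 2H_s/15 = 13.5227 h.
Ratio A/B = 12.6040 / 13.5227 = 0.9321.

0.932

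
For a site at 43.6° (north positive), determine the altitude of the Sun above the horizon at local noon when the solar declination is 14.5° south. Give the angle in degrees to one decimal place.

31.9°

At local solar noon the hour angle is zero, so the elevation is 90° − |φ − δ| = 90° − |43.6° − (-14.5°)| = 90° − 58.1° = 31.9°.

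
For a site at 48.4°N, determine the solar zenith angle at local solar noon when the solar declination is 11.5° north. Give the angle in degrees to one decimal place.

At local solar noon the hour angle is zero, so the zenith angle is |φ − δ| = |48.4° − (11.5°)| = 36.9°.

36.9°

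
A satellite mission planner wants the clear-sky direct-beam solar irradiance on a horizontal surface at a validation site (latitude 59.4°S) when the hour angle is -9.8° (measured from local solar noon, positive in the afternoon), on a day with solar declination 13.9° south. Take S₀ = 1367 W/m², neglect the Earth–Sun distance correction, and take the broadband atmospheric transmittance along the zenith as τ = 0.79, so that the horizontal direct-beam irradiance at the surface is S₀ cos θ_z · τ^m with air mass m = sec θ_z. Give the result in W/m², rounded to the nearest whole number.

cos θ_z = sin(-59.4°) sin(-13.9°) + cos(-59.4°) cos(-13.9°) cos(-9.80°) = 0.2068 + 0.4869 = 0.6937.
Air mass m = 1/cos θ_z = 1/0.6937 = 1.442; τ^m = 0.79^1.442 = 0.7118.
Surface direct beam = 1367 × 0.6937 × 0.7118 = 674.99 W/m².

675 W/m²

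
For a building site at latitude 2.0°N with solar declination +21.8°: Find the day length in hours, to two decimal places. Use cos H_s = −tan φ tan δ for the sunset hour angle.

12.11 hours

−tan φ tan δ = −(0.0349)(0.4000) = -0.0140; H_s = arccos(-0.0140) = 90.80°.
Day length = 2 H_s / 15° h⁻¹ = 181.60° / 15 = 12.107 h.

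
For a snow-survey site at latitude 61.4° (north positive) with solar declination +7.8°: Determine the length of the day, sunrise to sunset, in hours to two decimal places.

cos H_s = −tan(61.4°) · tan(7.8°) = -0.2512, so H_s = arccos(-0.2512) = 104.55°.
Day length = 2 H_s / 15° h⁻¹ = 209.10° / 15 = 13.940 h.

13.94 hours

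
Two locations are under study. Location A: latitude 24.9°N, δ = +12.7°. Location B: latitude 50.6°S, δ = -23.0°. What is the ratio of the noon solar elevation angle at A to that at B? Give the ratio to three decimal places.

1.247

A: 90° − |24.9 − (12.7)| = 77.80°.
B: 90° − |-50.6 − (-23.0)| = 62.40°.
Ratio A/B = 77.8000 / 62.4000 = 1.2468.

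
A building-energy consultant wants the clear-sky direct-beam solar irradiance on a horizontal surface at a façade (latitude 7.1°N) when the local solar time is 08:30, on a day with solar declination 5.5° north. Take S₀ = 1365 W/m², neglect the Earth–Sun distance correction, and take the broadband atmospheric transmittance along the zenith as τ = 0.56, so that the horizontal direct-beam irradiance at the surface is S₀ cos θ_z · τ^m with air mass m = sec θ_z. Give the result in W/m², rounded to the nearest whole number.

Hour angle H = 15° × (8.5 − 12) = -52.50°.
With φ = 7.1°, δ = 5.5°, H = -52.50°: sin φ sin δ = 0.0118, cos φ cos δ cos H = 0.6013, so cos θ_z = 0.6131.
Air mass m = 1/cos θ_z = 1/0.6131 = 1.631; τ^m = 0.56^1.631 = 0.3884.
Surface direct beam = 1365 × 0.6131 × 0.3884 = 325.04 W/m².

325 W/m²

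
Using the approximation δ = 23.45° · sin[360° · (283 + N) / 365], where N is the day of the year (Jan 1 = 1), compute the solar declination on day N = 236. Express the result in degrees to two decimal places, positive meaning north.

360 × (283 + 236) / 365 = 511.890°; sin(511.890°) = 0.4712.
δ = 23.45 × 0.4712 = 11.050° ≈ +11.05°.

+11.05°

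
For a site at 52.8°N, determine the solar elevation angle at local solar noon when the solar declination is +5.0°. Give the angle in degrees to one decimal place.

At local solar noon the hour angle is zero, so the elevation is 90° − |φ − δ| = 90° − |52.8° − (5.0°)| = 90° − 47.8° = 42.2°.

42.2°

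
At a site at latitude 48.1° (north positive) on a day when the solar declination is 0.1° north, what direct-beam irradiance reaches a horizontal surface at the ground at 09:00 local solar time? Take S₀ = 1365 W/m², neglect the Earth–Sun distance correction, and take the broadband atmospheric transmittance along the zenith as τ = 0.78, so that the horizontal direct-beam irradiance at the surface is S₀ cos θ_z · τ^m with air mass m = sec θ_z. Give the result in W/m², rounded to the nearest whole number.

382 W/m²

Hour angle H = 15° × (9 − 12) = -45.00°.
With φ = 48.1°, δ = 0.1°, H = -45.00°: sin φ sin δ = 0.0013, cos φ cos δ cos H = 0.4722, so cos θ_z = 0.4735.
Air mass m = 1/cos θ_z = 1/0.4735 = 2.112; τ^m = 0.78^2.112 = 0.5917.
Surface direct beam = 1365 × 0.4735 × 0.5917 = 382.43 W/m².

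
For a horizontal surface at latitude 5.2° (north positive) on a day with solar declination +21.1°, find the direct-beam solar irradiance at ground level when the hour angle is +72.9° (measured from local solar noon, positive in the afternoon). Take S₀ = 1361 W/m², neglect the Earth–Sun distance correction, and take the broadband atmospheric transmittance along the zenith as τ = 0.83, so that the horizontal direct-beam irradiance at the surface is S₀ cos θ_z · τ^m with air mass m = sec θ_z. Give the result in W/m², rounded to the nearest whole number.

With φ = 5.2°, δ = 21.1°, H = 72.90°: sin φ sin δ = 0.0326, cos φ cos δ cos H = 0.2732, so cos θ_z = 0.3058.
Air mass m = 1/cos θ_z = 1/0.3058 = 3.270; τ^m = 0.83^3.270 = 0.5437.
Surface direct beam = 1361 × 0.3058 × 0.5437 = 226.28 W/m².

226 W/m²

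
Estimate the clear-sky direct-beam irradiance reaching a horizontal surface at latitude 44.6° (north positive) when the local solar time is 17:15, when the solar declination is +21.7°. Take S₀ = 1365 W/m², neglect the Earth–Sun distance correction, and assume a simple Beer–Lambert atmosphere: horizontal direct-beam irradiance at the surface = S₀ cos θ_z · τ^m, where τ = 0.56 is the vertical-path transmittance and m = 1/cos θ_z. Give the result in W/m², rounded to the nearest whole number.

Hour angle H = 15° × (17.25 − 12) = 78.75°.
cos θ_z = sin(44.6°) sin(21.7°) + cos(44.6°) cos(21.7°) cos(78.75°) = 0.2596 + 0.1291 = 0.3887.
Air mass m = 1/cos θ_z = 1/0.3887 = 2.573; τ^m = 0.56^2.573 = 0.2250.
Surface direct beam = 1365 × 0.3887 × 0.2250 = 119.38 W/m².

119 W/m²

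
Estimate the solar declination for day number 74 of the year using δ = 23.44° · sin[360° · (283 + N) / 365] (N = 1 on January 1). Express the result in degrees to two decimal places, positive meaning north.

360 × (283 + 74) / 365 = 352.110°; sin(352.110°) = -0.1373.
δ = 23.44 × -0.1373 = -3.218° ≈ -3.22°.

-3.22°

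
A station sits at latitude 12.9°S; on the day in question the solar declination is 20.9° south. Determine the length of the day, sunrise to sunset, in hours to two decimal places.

−tan φ tan δ = −(-0.2290)(-0.3819) = -0.0875; H_s = arccos(-0.0875) = 95.02°.
Day length = 2 H_s / 15° h⁻¹ = 190.04° / 15 = 12.669 h.

12.67 hours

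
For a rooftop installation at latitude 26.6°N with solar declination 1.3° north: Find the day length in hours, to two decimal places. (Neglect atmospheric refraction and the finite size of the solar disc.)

The sunset hour angle satisfies cos H_s = −tan φ tan δ = -0.0114, giving H_s = 90.65°.
Day length = 2 H_s / 15° h⁻¹ = 181.30° / 15 = 12.087 h.

12.09 hours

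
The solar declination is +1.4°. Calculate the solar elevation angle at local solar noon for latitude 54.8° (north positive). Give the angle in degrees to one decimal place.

36.6°

At local solar noon the hour angle is zero, so the elevation is 90° − |φ − δ| = 90° − |54.8° − (1.4°)| = 90° − 53.4° = 36.6°.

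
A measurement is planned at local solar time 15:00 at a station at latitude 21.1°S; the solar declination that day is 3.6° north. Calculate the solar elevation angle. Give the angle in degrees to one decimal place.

Hour angle H = 15° × (15 − 12) = 45.00°.
cos θ_z = sin φ sin δ + cos φ cos δ cos H = (-0.3600)(0.0628) + (0.9330)(0.9980)(0.7071) = 0.6358.
θ_z = arccos(0.6358) = 50.52°, so the elevation is 90° − 50.52° = 39.48°.

39.5°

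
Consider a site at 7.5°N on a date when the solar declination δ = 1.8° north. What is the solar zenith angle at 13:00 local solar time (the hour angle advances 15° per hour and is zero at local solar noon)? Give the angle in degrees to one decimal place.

16.0°

Hour angle H = 15° × (13 − 12) = 15.00°.
cos θ_z = sin φ sin δ + cos φ cos δ cos H = (0.1305)(0.0314) + (0.9914)(0.9995)(0.9659) = 0.9612.
θ_z = arccos(0.9612) = 16.01°.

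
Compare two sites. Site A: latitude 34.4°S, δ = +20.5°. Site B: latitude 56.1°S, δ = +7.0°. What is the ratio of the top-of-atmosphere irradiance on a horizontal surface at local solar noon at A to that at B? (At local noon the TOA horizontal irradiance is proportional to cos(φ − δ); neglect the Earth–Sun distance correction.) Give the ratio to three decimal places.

A: cos θ_z = cos(-34.4° − (20.5°)) = 0.5750.
B: cos θ_z = cos(-56.1° − (7.0°)) = 0.4524.
Ratio A/B = 0.5750 / 0.4524 = 1.2710.

1.271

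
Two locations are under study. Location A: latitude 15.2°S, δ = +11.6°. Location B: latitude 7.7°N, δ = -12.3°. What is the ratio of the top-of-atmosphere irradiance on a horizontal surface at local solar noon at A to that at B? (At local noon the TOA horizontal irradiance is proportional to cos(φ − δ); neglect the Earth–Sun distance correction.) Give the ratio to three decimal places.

0.950

A: cos θ_z = cos(-15.2° − (11.6°)) = 0.8926.
B: cos θ_z = cos(7.7° − (-12.3°)) = 0.9397.
Ratio A/B = 0.8926 / 0.9397 = 0.9499.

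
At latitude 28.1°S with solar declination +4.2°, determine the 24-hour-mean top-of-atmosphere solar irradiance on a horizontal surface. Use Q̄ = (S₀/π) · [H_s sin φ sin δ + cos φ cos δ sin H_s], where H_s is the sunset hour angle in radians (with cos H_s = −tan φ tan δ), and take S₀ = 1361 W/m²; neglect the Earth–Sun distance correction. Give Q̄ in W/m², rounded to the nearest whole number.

358 W/m²

−tan φ tan δ = −(-0.5340)(0.0734) = 0.0392; H_s = arccos(0.0392) = 87.75°. In radians, H_s = 1.5315.
H_s sin φ sin δ = 1.5315 × -0.4710 × 0.0732 = -0.0528.
cos φ cos δ sin H_s = 0.8821 × 0.9973 × 0.9992 = 0.8790.
Q̄ = (1361/π) × (-0.0528 + 0.8790) = 433.22 × 0.8262 = 357.93 W/m².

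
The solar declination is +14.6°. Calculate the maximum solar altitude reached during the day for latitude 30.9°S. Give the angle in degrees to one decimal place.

At local solar noon the hour angle is zero, so the elevation is 90° − |φ − δ| = 90° − |-30.9° − (14.6°)| = 90° − 45.5° = 44.5°.

44.5°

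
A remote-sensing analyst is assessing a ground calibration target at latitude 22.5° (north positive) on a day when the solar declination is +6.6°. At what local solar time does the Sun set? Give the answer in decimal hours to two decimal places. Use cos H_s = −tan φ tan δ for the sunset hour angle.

cos H_s = −tan(22.5°) · tan(6.6°) = -0.0479, so H_s = arccos(-0.0479) = 92.75°.
Sunset is at 12 + H_s/15 = 12 + 6.183 = 18.183 h local solar time.

18.18 h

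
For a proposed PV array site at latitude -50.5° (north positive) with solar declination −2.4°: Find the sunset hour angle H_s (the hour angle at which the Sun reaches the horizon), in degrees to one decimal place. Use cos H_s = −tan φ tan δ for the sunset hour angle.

The sunset hour angle satisfies cos H_s = −tan φ tan δ = -0.0508, giving H_s = 92.91°.

92.9°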